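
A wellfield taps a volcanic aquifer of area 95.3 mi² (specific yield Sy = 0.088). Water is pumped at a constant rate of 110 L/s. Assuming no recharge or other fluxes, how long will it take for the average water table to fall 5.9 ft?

t ≈ 4110 days

A = 95.3 mi² = 2.468 × 10^8 m²
Δh = 5.9 ft = 1.798 m
ΔV = Sy × A × Δh = 0.088 × 2.468 × 10^8 × 1.798 = 3.906 × 10^7 m³
Q = 110 L/s = 9504 m³/d
t = ΔV / Q = 3.906 × 10^7 m³ / 9504 m³/d = 4110 d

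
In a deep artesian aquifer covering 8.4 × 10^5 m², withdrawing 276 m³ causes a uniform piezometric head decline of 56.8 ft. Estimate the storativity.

S ≈ 1.9 × 10^-5

Δh = 56.8 ft = 17.31 m
S = ΔV / (A × Δh) = 276 m³ / (8.4 × 10^5 m² × 17.31 m) = 1.898 × 10^-5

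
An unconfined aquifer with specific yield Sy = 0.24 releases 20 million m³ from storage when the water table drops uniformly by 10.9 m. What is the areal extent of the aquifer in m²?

A ≈ 7.65 × 10^6 m²

ΔV = 20 million m³ = 2 × 10^7 m³
A = ΔV / (Sy × Δh) = 2 × 10^7 / (0.24 × 10.9) = 7.645 × 10^6 m²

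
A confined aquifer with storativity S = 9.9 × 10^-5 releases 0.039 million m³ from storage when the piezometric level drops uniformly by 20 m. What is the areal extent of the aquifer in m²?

A ≈ 1.97 × 10^7 m²

ΔV = 0.039 million m³ = 39000 m³
A = ΔV / (S × Δh) = 39000 / (9.9 × 10^-5 × 20) = 1.97 × 10^7 m²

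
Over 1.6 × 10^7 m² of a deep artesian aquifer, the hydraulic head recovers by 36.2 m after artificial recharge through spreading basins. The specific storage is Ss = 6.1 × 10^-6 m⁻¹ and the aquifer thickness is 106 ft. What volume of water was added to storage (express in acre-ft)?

b = 106 ft = 32.31 m
S = Ss × b = 6.1 × 10^-6 m⁻¹ × 32.31 m = 1.971 × 10^-4
ΔV = S × A × Δh = 1.971 × 10^-4 × 1.6 × 10^7 m² × 36.2 m = 1.142 × 10^5 m³
ΔV = 1.142 × 10^5 m³ = 92.54 acre-ft

ΔV ≈ 92.5 acre-ft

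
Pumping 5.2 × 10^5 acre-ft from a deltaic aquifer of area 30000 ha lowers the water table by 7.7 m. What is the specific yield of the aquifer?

Sy ≈ 0.28

A = 30000 ha = 3 × 10^8 m²
ΔV = 5.2 × 10^5 acre-ft = 6.414 × 10^8 m³
Sy = ΔV / (A × Δh) = 6.414 × 10^8 m³ / (3 × 10^8 m² × 7.7 m) = 0.2777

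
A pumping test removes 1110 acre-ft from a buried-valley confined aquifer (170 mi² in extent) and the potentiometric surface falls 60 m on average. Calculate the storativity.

S ≈ 5.2 × 10^-5

A = 170 mi² = 4.403 × 10^8 m²
ΔV = 1110 acre-ft = 1.369 × 10^6 m³
S = ΔV / (A × Δh) = 1.369 × 10^6 m³ / (4.403 × 10^8 m² × 60 m) = 5.183 × 10^-5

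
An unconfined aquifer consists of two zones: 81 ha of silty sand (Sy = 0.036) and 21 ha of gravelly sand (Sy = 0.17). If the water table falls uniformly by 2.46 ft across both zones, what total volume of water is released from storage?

ΔV ≈ 48600 m³

A₁ = 81 ha = 8.1 × 10^5 m²; A₂ = 21 ha = 2.1 × 10^5 m²
Δh = 2.46 ft = 0.7498 m
ΔV₁ = 0.036 × 8.1 × 10^5 × 0.7498 = 21860 m³
ΔV₂ = 0.17 × 2.1 × 10^5 × 0.7498 = 26770 m³
ΔV = ΔV₁ + ΔV₂ = 48630 m³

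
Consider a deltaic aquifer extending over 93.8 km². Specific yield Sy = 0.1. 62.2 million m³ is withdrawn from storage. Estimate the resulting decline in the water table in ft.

A = 93.8 km² = 9.38 × 10^7 m²
ΔV = 62.2 million m³ = 6.22 × 10^7 m³
Δh = ΔV / (Sy × A) = 6.22 × 10^7 m³ / (0.1 × 9.38 × 10^7 m²) = 6.631 m
Δh = 6.631 m = 21.76 ft

Δh ≈ 21.8 ft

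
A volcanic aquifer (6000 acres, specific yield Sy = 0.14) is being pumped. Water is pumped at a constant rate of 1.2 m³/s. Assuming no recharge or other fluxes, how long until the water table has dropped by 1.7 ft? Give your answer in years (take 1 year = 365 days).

t ≈ 0.0465 years

A = 6000 acres = 2.428 × 10^7 m²
Δh = 1.7 ft = 0.5182 m
ΔV = Sy × A × Δh = 0.14 × 2.428 × 10^7 × 0.5182 = 1.761 × 10^6 m³
Q = 1.2 m³/s = 1.037 × 10^5 m³/d
t = ΔV / Q = 1.761 × 10^6 m³ / 1.037 × 10^5 m³/d = 16.99 d
t = 16.99 d ≈ 0.04655 years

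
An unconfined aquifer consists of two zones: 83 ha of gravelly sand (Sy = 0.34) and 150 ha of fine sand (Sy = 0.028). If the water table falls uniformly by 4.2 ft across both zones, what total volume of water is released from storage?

A₁ = 83 ha = 8.3 × 10^5 m²; A₂ = 150 ha = 1.5 × 10^6 m²
Δh = 4.2 ft = 1.28 m
ΔV₁ = 0.34 × 8.3 × 10^5 × 1.28 = 3.613 × 10^5 m³
ΔV₂ = 0.028 × 1.5 × 10^6 × 1.28 = 53770 m³
ΔV = ΔV₁ + ΔV₂ = 4.15 × 10^5 m³

ΔV ≈ 4.15 × 10^5 m³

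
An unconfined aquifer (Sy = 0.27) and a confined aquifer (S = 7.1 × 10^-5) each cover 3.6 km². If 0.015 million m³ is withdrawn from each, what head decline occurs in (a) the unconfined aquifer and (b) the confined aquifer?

Δh_u ≈ 0.0154 m; Δh_c ≈ 58.7 m

A = 3.6 km² = 3.6 × 10^6 m²
ΔV = 0.015 million m³ = 15000 m³
Unconfined: Δh_u = ΔV/(Sy·A) = 15000/(0.27 × 3.6 × 10^6) = 0.01543 m
Confined: Δh_c = ΔV/(S·A) = 15000/(7.1 × 10^-5 × 3.6 × 10^6) = 58.69 m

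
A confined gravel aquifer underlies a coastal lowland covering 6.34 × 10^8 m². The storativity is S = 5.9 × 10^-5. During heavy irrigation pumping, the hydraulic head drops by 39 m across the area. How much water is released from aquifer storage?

ΔV ≈ 1.46 × 10^6 m³

ΔV = S × A × Δh = 5.9 × 10^-5 × 6.34 × 10^8 m² × 39 m = 1.459 × 10^6 m³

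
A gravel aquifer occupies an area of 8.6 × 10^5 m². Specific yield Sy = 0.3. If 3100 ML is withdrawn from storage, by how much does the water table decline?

ΔV = 3100 ML = 3.1 × 10^6 m³
Δh = ΔV / (Sy × A) = 3.1 × 10^6 m³ / (0.3 × 8.6 × 10^5 m²) = 12.02 m

Δh ≈ 12 m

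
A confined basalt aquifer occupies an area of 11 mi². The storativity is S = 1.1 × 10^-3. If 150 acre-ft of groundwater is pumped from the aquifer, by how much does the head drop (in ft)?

Δh ≈ 19.4 ft

A = 11 mi² = 2.849 × 10^7 m²
ΔV = 150 acre-ft = 1.85 × 10^5 m³
Δh = ΔV / (S × A) = 1.85 × 10^5 m³ / (0.0011 × 2.849 × 10^7 m²) = 5.904 m
Δh = 5.904 m = 19.37 ft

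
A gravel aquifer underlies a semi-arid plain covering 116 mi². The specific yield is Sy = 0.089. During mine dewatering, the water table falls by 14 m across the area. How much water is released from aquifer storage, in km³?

ΔV ≈ 0.374 km³

A = 116 mi² = 3.004 × 10^8 m²
ΔV = Sy × A × Δh = 0.089 × 3.004 × 10^8 m² × 14 m = 3.743 × 10^8 m³
ΔV = 3.743 × 10^8 m³ = 0.3743 km³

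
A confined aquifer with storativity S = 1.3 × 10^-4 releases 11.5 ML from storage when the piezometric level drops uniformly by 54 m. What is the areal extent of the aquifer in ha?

ΔV = 11.5 ML = 11500 m³
A = ΔV / (S × Δh) = 11500 / (1.3 × 10^-4 × 54) = 1.638 × 10^6 m²
A = 1.638 × 10^6 m² = 163.8 ha

A ≈ 164 ha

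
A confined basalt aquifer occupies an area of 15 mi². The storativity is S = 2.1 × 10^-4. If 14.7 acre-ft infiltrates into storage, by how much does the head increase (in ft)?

Δh ≈ 7.29 ft

A = 15 mi² = 3.885 × 10^7 m²
ΔV = 14.7 acre-ft = 18130 m³
Δh = ΔV / (S × A) = 18130 m³ / (2.1 × 10^-4 × 3.885 × 10^7 m²) = 2.223 m
Δh = 2.223 m = 7.292 ft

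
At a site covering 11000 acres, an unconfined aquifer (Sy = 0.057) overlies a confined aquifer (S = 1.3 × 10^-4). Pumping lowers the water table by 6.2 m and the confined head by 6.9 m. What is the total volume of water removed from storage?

A = 11000 acres = 4.452 × 10^7 m²
Unconfined: ΔV_u = Sy × A × Δh_u = 0.057 × 4.452 × 10^7 × 6.2 = 1.573 × 10^7 m³
Confined: ΔV_c = S × A × Δh_c = 1.3 × 10^-4 × 4.452 × 10^7 × 6.9 = 39930 m³
Total ΔV = 1.573 × 10^7 + 39930 = 1.577 × 10^7 m³

ΔV ≈ 1.58 × 10^7 m³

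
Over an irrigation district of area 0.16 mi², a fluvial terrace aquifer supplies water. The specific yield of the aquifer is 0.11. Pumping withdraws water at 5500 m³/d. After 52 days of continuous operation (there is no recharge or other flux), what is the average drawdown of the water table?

A = 0.16 mi² = 4.144 × 10^5 m²
ΔV = Q × t = 5500 m³/d × 52 d = 2.86 × 10^5 m³
Δh = ΔV / (Sy × A) = 2.86 × 10^5 / (0.11 × 4.144 × 10^5) = 6.274 m

Δh ≈ 6.27 m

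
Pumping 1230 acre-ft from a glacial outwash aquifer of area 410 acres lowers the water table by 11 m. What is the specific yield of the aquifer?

Sy ≈ 0.083

A = 410 acres = 1.659 × 10^6 m²
ΔV = 1230 acre-ft = 1.517 × 10^6 m³
Sy = ΔV / (A × Δh) = 1.517 × 10^6 m³ / (1.659 × 10^6 m² × 11 m) = 0.08313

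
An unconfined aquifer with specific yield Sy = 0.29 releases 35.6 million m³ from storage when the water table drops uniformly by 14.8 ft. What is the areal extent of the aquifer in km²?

A ≈ 27.2 km²

Δh = 14.8 ft = 4.511 m
ΔV = 35.6 million m³ = 3.56 × 10^7 m³
A = ΔV / (Sy × Δh) = 3.56 × 10^7 / (0.29 × 4.511) = 2.721 × 10^7 m²
A = 2.721 × 10^7 m² = 27.21 km²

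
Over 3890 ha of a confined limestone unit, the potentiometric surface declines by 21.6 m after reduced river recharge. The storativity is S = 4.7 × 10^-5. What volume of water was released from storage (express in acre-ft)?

ΔV ≈ 32 acre-ft

A = 3890 ha = 3.89 × 10^7 m²
ΔV = S × A × Δh = 4.7 × 10^-5 × 3.89 × 10^7 m² × 21.6 m = 39490 m³
ΔV = 39490 m³ = 32.02 acre-ft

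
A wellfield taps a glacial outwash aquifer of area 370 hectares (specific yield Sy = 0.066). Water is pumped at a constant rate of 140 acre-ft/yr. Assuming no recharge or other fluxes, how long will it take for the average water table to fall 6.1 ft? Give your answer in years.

A = 370 hectares = 3.7 × 10^6 m²
Δh = 6.1 ft = 1.859 m
ΔV = Sy × A × Δh = 0.066 × 3.7 × 10^6 × 1.859 = 4.54 × 10^5 m³
Q = 140 acre-ft/yr = 473.1 m³/d
t = ΔV / Q = 4.54 × 10^5 m³ / 473.1 m³/d = 959.7 d
t = 959.7 d ≈ 2.629 years

t ≈ 2.63 years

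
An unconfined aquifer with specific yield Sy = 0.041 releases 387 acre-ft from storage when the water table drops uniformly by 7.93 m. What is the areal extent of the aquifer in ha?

ΔV = 387 acre-ft = 4.774 × 10^5 m³
A = ΔV / (Sy × Δh) = 4.774 × 10^5 / (0.041 × 7.93) = 1.468 × 10^6 m²
A = 1.468 × 10^6 m² = 146.8 ha

A ≈ 147 ha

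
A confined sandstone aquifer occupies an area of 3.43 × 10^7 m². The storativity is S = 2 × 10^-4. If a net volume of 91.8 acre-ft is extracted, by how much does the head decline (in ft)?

Δh ≈ 54.2 ft

ΔV = 91.8 acre-ft = 1.132 × 10^5 m³
Δh = ΔV / (S × A) = 1.132 × 10^5 m³ / (2 × 10^-4 × 3.43 × 10^7 m²) = 16.51 m
Δh = 16.51 m = 54.15 ft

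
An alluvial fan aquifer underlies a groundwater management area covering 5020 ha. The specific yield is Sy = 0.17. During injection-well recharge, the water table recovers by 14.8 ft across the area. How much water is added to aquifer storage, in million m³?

A = 5020 ha = 5.02 × 10^7 m²
Δh = 14.8 ft = 4.511 m
ΔV = Sy × A × Δh = 0.17 × 5.02 × 10^7 m² × 4.511 m = 3.85 × 10^7 m³
ΔV = 3.85 × 10^7 m³ = 38.5 million m³

ΔV ≈ 38.5 million m³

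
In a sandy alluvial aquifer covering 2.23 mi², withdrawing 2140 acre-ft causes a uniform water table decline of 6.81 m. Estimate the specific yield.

A = 2.23 mi² = 5.776 × 10^6 m²
ΔV = 2140 acre-ft = 2.64 × 10^6 m³
Sy = ΔV / (A × Δh) = 2.64 × 10^6 m³ / (5.776 × 10^6 m² × 6.81 m) = 0.06711

Sy ≈ 0.067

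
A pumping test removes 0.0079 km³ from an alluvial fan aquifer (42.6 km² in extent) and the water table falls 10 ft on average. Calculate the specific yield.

A = 42.6 km² = 4.26 × 10^7 m²
Δh = 10 ft = 3.048 m
ΔV = 0.0079 km³ = 7.9 × 10^6 m³
Sy = ΔV / (A × Δh) = 7.9 × 10^6 m³ / (4.26 × 10^7 m² × 3.048 m) = 0.06084

Sy ≈ 0.061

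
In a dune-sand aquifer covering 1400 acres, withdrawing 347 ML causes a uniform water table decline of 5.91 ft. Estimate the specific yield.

Sy ≈ 0.034

A = 1400 acres = 5.666 × 10^6 m²
Δh = 5.91 ft = 1.801 m
ΔV = 347 ML = 3.47 × 10^5 m³
Sy = ΔV / (A × Δh) = 3.47 × 10^5 m³ / (5.666 × 10^6 m² × 1.801 m) = 0.034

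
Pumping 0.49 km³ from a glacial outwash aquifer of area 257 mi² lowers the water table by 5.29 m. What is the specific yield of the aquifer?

Sy ≈ 0.14

A = 257 mi² = 6.656 × 10^8 m²
ΔV = 0.49 km³ = 4.9 × 10^8 m³
Sy = ΔV / (A × Δh) = 4.9 × 10^8 m³ / (6.656 × 10^8 m² × 5.29 m) = 0.1392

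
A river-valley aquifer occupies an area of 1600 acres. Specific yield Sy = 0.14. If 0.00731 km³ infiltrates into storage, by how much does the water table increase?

A = 1600 acres = 6.475 × 10^6 m²
ΔV = 0.00731 km³ = 7.31 × 10^6 m³
Δh = ΔV / (Sy × A) = 7.31 × 10^6 m³ / (0.14 × 6.475 × 10^6 m²) = 8.064 m

Δh ≈ 8.06 m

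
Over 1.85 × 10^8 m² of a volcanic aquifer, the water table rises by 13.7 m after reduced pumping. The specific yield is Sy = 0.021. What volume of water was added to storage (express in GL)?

ΔV ≈ 53.2 GL

ΔV = Sy × A × Δh = 0.021 × 1.85 × 10^8 m² × 13.7 m = 5.322 × 10^7 m³
ΔV = 5.322 × 10^7 m³ = 53.22 GL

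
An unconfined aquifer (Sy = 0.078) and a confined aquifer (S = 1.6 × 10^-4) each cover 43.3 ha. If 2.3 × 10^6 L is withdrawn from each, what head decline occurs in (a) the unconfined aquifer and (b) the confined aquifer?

Δh_u ≈ 0.0681 m; Δh_c ≈ 33.2 m

A = 43.3 ha = 4.33 × 10^5 m²
ΔV = 2.3 × 10^6 L = 2300 m³
Unconfined: Δh_u = ΔV/(Sy·A) = 2300/(0.078 × 4.33 × 10^5) = 0.0681 m
Confined: Δh_c = ΔV/(S·A) = 2300/(1.6 × 10^-4 × 4.33 × 10^5) = 33.2 m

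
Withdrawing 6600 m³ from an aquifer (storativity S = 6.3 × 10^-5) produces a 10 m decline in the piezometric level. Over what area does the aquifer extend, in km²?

A = ΔV / (S × Δh) = 6600 / (6.3 × 10^-5 × 10) = 1.048 × 10^7 m²
A = 1.048 × 10^7 m² = 10.48 km²

A ≈ 10.5 km²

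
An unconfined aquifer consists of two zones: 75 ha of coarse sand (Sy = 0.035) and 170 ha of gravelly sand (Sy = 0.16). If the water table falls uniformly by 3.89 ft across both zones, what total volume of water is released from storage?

A₁ = 75 ha = 7.5 × 10^5 m²; A₂ = 170 ha = 1.7 × 10^6 m²
Δh = 3.89 ft = 1.186 m
ΔV₁ = 0.035 × 7.5 × 10^5 × 1.186 = 31120 m³
ΔV₂ = 0.16 × 1.7 × 10^6 × 1.186 = 3.225 × 10^5 m³
ΔV = ΔV₁ + ΔV₂ = 3.536 × 10^5 m³

ΔV ≈ 3.54 × 10^5 m³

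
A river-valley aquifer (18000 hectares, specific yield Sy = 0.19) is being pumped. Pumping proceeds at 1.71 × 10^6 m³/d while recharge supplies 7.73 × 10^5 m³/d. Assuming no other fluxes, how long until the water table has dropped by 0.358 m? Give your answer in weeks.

t ≈ 1.87 weeks

A = 18000 hectares = 1.8 × 10^8 m²
ΔV = Sy × A × Δh = 0.19 × 1.8 × 10^8 × 0.358 = 1.224 × 10^7 m³
Net withdrawal = 1.71 × 10^6 − 7.73 × 10^5 = 9.37 × 10^5 m³/d
t = ΔV / Q = 1.224 × 10^7 m³ / 9.37 × 10^5 m³/d = 13.07 d
t = 13.07 d ≈ 1.867 weeks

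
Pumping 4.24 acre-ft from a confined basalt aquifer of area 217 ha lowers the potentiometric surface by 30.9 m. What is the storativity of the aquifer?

A = 217 ha = 2.17 × 10^6 m²
ΔV = 4.24 acre-ft = 5230 m³
S = ΔV / (A × Δh) = 5230 m³ / (2.17 × 10^6 m² × 30.9 m) = 7.8 × 10^-5

S ≈ 7.8 × 10^-5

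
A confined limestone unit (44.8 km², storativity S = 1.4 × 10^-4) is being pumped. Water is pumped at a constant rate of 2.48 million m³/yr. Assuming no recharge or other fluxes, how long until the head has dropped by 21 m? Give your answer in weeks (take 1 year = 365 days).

A = 44.8 km² = 4.48 × 10^7 m²
ΔV = S × A × Δh = 1.4 × 10^-4 × 4.48 × 10^7 × 21 = 1.317 × 10^5 m³
Q = 2.48 million m³/yr = 6795 m³/d
t = ΔV / Q = 1.317 × 10^5 m³ / 6795 m³/d = 19.39 d
t = 19.39 d ≈ 2.769 weeks

t ≈ 2.77 weeks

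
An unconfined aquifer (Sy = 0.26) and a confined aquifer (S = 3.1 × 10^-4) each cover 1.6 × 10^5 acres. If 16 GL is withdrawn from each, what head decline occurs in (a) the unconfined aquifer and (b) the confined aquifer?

A = 1.6 × 10^5 acres = 6.475 × 10^8 m²
ΔV = 16 GL = 1.6 × 10^7 m³
Unconfined: Δh_u = ΔV/(Sy·A) = 1.6 × 10^7/(0.26 × 6.475 × 10^8) = 0.09504 m
Confined: Δh_c = ΔV/(S·A) = 1.6 × 10^7/(3.1 × 10^-4 × 6.475 × 10^8) = 79.71 m

Δh_u ≈ 0.095 m; Δh_c ≈ 79.7 m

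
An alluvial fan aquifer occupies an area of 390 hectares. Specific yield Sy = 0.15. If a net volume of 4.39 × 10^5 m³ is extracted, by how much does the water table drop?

Δh ≈ 0.75 m

A = 390 hectares = 3.9 × 10^6 m²
Δh = ΔV / (Sy × A) = 4.39 × 10^5 m³ / (0.15 × 3.9 × 10^6 m²) = 0.7504 m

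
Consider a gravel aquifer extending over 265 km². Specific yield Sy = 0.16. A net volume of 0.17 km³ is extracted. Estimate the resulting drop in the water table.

A = 265 km² = 2.65 × 10^8 m²
ΔV = 0.17 km³ = 1.7 × 10^8 m³
Δh = ΔV / (Sy × A) = 1.7 × 10^8 m³ / (0.16 × 2.65 × 10^8 m²) = 4.009 m

Δh ≈ 4.01 m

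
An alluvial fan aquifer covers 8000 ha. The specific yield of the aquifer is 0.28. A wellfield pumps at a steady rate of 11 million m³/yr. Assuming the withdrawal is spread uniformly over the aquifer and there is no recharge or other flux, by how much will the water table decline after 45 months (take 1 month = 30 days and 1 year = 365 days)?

Δh ≈ 1.82 m

A = 8000 ha = 8 × 10^7 m²
Q = 11 million m³/yr = 30140 m³/d
t = 45 months = 1350 d
ΔV = Q × t = 30140 m³/d × 1350 d = 4.068 × 10^7 m³
Δh = ΔV / (Sy × A) = 4.068 × 10^7 / (0.28 × 8 × 10^7) = 1.816 m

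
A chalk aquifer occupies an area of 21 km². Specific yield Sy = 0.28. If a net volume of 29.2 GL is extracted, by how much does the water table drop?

Δh ≈ 4.97 m

A = 21 km² = 2.1 × 10^7 m²
ΔV = 29.2 GL = 2.92 × 10^7 m³
Δh = ΔV / (Sy × A) = 2.92 × 10^7 m³ / (0.28 × 2.1 × 10^7 m²) = 4.966 m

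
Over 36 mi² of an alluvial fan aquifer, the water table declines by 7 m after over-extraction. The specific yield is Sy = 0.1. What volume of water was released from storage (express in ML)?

ΔV ≈ 65300 ML

A = 36 mi² = 9.324 × 10^7 m²
ΔV = Sy × A × Δh = 0.1 × 9.324 × 10^7 m² × 7 m = 6.527 × 10^7 m³
ΔV = 6.527 × 10^7 m³ = 65270 ML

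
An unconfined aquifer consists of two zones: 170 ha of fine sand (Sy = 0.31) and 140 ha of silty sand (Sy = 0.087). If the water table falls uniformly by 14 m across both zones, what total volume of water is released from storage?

A₁ = 170 ha = 1.7 × 10^6 m²; A₂ = 140 ha = 1.4 × 10^6 m²
ΔV₁ = 0.31 × 1.7 × 10^6 × 14 = 7.378 × 10^6 m³
ΔV₂ = 0.087 × 1.4 × 10^6 × 14 = 1.705 × 10^6 m³
ΔV = ΔV₁ + ΔV₂ = 9.083 × 10^6 m³

ΔV ≈ 9.08 × 10^6 m³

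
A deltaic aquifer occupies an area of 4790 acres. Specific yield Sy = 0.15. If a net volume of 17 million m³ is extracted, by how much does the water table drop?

Δh ≈ 5.85 m

A = 4790 acres = 1.938 × 10^7 m²
ΔV = 17 million m³ = 1.7 × 10^7 m³
Δh = ΔV / (Sy × A) = 1.7 × 10^7 m³ / (0.15 × 1.938 × 10^7 m²) = 5.847 m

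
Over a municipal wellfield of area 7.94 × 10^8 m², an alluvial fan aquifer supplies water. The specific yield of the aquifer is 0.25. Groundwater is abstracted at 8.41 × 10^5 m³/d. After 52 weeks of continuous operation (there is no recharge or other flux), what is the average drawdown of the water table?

t = 52 weeks = 364 d
ΔV = Q × t = 8.41 × 10^5 m³/d × 364 d = 3.061 × 10^8 m³
Δh = ΔV / (Sy × A) = 3.061 × 10^8 / (0.25 × 7.94 × 10^8) = 1.542 m

Δh ≈ 1.54 m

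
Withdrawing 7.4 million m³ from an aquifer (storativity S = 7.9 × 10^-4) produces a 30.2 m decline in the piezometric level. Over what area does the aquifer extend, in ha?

A ≈ 31000 ha

ΔV = 7.4 million m³ = 7.4 × 10^6 m³
A = ΔV / (S × Δh) = 7.4 × 10^6 / (7.9 × 10^-4 × 30.2) = 3.102 × 10^8 m²
A = 3.102 × 10^8 m² = 31020 ha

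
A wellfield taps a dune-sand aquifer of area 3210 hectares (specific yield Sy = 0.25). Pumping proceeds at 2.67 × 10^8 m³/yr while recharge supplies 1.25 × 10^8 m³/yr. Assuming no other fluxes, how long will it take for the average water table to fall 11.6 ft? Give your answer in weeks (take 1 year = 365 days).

t ≈ 10.4 weeks

A = 3210 hectares = 3.21 × 10^7 m²
Δh = 11.6 ft = 3.536 m
ΔV = Sy × A × Δh = 0.25 × 3.21 × 10^7 × 3.536 = 2.837 × 10^7 m³
Net withdrawal = 2.67 × 10^8 − 1.25 × 10^8 = 1.42 × 10^8 m³/yr = 3.89 × 10^5 m³/d
t = ΔV / Q = 2.837 × 10^7 m³ / 3.89 × 10^5 m³/d = 72.93 d
t = 72.93 d ≈ 10.42 weeks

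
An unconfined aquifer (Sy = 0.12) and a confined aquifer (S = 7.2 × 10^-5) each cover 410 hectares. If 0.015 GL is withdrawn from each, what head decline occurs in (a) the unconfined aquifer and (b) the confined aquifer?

Δh_u ≈ 0.0305 m; Δh_c ≈ 50.8 m

A = 410 hectares = 4.1 × 10^6 m²
ΔV = 0.015 GL = 15000 m³
Unconfined: Δh_u = ΔV/(Sy·A) = 15000/(0.12 × 4.1 × 10^6) = 0.03049 m
Confined: Δh_c = ΔV/(S·A) = 15000/(7.2 × 10^-5 × 4.1 × 10^6) = 50.81 m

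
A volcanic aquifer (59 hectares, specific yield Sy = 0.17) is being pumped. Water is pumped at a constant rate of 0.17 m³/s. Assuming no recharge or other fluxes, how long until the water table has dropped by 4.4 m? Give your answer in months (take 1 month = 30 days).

A = 59 hectares = 5.9 × 10^5 m²
ΔV = Sy × A × Δh = 0.17 × 5.9 × 10^5 × 4.4 = 4.413 × 10^5 m³
Q = 0.17 m³/s = 14690 m³/d
t = ΔV / Q = 4.413 × 10^5 m³ / 14690 m³/d = 30.05 d
t = 30.05 d ≈ 1.002 months

t ≈ 1 months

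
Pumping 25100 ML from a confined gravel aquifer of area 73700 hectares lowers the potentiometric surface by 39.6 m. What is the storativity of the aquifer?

S ≈ 8.6 × 10^-4

A = 73700 hectares = 7.37 × 10^8 m²
ΔV = 25100 ML = 2.51 × 10^7 m³
S = ΔV / (A × Δh) = 2.51 × 10^7 m³ / (7.37 × 10^8 m² × 39.6 m) = 8.6 × 10^-4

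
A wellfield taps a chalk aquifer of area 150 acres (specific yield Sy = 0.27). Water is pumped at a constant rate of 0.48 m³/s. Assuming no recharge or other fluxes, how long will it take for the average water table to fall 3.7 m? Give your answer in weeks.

A = 150 acres = 6.07 × 10^5 m²
ΔV = Sy × A × Δh = 0.27 × 6.07 × 10^5 × 3.7 = 6.064 × 10^5 m³
Q = 0.48 m³/s = 41470 m³/d
t = ΔV / Q = 6.064 × 10^5 m³ / 41470 m³/d = 14.62 d
t = 14.62 d ≈ 2.089 weeks

t ≈ 2.09 weeks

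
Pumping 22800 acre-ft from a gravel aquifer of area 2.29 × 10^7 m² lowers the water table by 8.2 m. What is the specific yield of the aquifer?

Sy ≈ 0.15

ΔV = 22800 acre-ft = 2.812 × 10^7 m³
Sy = ΔV / (A × Δh) = 2.812 × 10^7 m³ / (2.29 × 10^7 m² × 8.2 m) = 0.1498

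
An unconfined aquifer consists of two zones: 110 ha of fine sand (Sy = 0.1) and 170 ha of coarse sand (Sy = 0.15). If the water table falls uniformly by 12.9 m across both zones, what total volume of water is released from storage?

ΔV ≈ 4.71 × 10^6 m³

A₁ = 110 ha = 1.1 × 10^6 m²; A₂ = 170 ha = 1.7 × 10^6 m²
ΔV₁ = 0.1 × 1.1 × 10^6 × 12.9 = 1.419 × 10^6 m³
ΔV₂ = 0.15 × 1.7 × 10^6 × 12.9 = 3.289 × 10^6 m³
ΔV = ΔV₁ + ΔV₂ = 4.708 × 10^6 m³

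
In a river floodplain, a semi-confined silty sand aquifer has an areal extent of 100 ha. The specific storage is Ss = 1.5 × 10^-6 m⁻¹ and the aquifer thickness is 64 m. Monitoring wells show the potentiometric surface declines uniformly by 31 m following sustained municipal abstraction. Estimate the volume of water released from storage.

S = Ss × b = 1.5 × 10^-6 m⁻¹ × 64 m = 9.6 × 10^-5
A = 100 ha = 1 × 10^6 m²
ΔV = S × A × Δh = 9.6 × 10^-5 × 1 × 10^6 m² × 31 m = 2976 m³

ΔV ≈ 2980 m³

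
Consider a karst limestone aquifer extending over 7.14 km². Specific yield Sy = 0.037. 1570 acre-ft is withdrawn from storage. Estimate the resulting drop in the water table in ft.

A = 7.14 km² = 7.14 × 10^6 m²
ΔV = 1570 acre-ft = 1.937 × 10^6 m³
Δh = ΔV / (Sy × A) = 1.937 × 10^6 m³ / (0.037 × 7.14 × 10^6 m²) = 7.33 m
Δh = 7.33 m = 24.05 ft

Δh ≈ 24.1 ft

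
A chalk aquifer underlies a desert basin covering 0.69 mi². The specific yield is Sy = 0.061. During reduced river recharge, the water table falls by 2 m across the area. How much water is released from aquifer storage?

A = 0.69 mi² = 1.787 × 10^6 m²
ΔV = Sy × A × Δh = 0.061 × 1.787 × 10^6 m² × 2 m = 2.18 × 10^5 m³

ΔV ≈ 2.18 × 10^5 m³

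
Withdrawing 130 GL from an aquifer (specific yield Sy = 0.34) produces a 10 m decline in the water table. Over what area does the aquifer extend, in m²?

ΔV = 130 GL = 1.3 × 10^8 m³
A = ΔV / (Sy × Δh) = 1.3 × 10^8 / (0.34 × 10) = 3.824 × 10^7 m²

A ≈ 3.82 × 10^7 m²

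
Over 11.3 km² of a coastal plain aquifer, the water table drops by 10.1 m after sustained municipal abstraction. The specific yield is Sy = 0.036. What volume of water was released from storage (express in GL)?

A = 11.3 km² = 1.13 × 10^7 m²
ΔV = Sy × A × Δh = 0.036 × 1.13 × 10^7 m² × 10.1 m = 4.109 × 10^6 m³
ΔV = 4.109 × 10^6 m³ = 4.109 GL

ΔV ≈ 4.11 GL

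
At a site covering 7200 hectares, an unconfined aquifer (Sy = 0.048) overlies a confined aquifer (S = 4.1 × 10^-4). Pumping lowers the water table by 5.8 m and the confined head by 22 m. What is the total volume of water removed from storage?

ΔV ≈ 2.07 × 10^7 m³

A = 7200 hectares = 7.2 × 10^7 m²
Unconfined: ΔV_u = Sy × A × Δh_u = 0.048 × 7.2 × 10^7 × 5.8 = 2.004 × 10^7 m³
Confined: ΔV_c = S × A × Δh_c = 4.1 × 10^-4 × 7.2 × 10^7 × 22 = 6.494 × 10^5 m³
Total ΔV = 2.004 × 10^7 + 6.494 × 10^5 = 2.069 × 10^7 m³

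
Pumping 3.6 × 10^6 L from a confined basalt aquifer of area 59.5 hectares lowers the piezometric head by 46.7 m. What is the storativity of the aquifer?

S ≈ 1.3 × 10^-4

A = 59.5 hectares = 5.95 × 10^5 m²
ΔV = 3.6 × 10^6 L = 3600 m³
S = ΔV / (A × Δh) = 3600 m³ / (5.95 × 10^5 m² × 46.7 m) = 1.296 × 10^-4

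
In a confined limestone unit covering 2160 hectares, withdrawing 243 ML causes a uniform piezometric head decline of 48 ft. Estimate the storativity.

S ≈ 7.7 × 10^-4

A = 2160 hectares = 2.16 × 10^7 m²
Δh = 48 ft = 14.63 m
ΔV = 243 ML = 2.43 × 10^5 m³
S = ΔV / (A × Δh) = 2.43 × 10^5 m³ / (2.16 × 10^7 m² × 14.63 m) = 7.689 × 10^-4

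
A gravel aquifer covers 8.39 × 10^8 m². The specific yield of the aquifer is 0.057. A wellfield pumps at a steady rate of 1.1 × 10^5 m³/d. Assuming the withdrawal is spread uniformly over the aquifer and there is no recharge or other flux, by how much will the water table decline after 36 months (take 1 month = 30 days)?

t = 36 months = 1080 d
ΔV = Q × t = 1.1 × 10^5 m³/d × 1080 d = 1.188 × 10^8 m³
Δh = ΔV / (Sy × A) = 1.188 × 10^8 / (0.057 × 8.39 × 10^8) = 2.484 m

Δh ≈ 2.48 m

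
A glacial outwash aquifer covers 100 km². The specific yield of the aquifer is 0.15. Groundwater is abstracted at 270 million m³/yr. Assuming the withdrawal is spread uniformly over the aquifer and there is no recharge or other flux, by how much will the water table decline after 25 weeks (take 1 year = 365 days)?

Δh ≈ 8.63 m

A = 100 km² = 1 × 10^8 m²
Q = 270 million m³/yr = 7.397 × 10^5 m³/d
t = 25 weeks = 175 d
ΔV = Q × t = 7.397 × 10^5 m³/d × 175 d = 1.295 × 10^8 m³
Δh = ΔV / (Sy × A) = 1.295 × 10^8 / (0.15 × 1 × 10^8) = 8.63 m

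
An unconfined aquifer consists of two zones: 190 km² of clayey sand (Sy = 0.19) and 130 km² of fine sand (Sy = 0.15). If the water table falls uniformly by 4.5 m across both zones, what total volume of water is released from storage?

A₁ = 190 km² = 1.9 × 10^8 m²; A₂ = 130 km² = 1.3 × 10^8 m²
ΔV₁ = 0.19 × 1.9 × 10^8 × 4.5 = 1.625 × 10^8 m³
ΔV₂ = 0.15 × 1.3 × 10^8 × 4.5 = 8.775 × 10^7 m³
ΔV = ΔV₁ + ΔV₂ = 2.502 × 10^8 m³

ΔV ≈ 2.5 × 10^8 m³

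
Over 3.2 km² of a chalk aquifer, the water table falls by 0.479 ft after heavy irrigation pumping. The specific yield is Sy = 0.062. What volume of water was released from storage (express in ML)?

A = 3.2 km² = 3.2 × 10^6 m²
Δh = 0.479 ft = 0.146 m
ΔV = Sy × A × Δh = 0.062 × 3.2 × 10^6 m² × 0.146 m = 28970 m³
ΔV = 28970 m³ = 28.97 ML

ΔV ≈ 29 ML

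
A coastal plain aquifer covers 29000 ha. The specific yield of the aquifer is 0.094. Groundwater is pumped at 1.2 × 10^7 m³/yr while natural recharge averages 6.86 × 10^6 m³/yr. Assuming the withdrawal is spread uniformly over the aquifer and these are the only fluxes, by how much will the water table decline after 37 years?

A = 29000 ha = 2.9 × 10^8 m²
Net abstraction = 1.2 × 10^7 − 6.86 × 10^6 = 5.14 × 10^6 m³/yr
Q_net = 5.14 × 10^6 m³/yr = 14080 m³/d
t = 37 years = 13500 d
ΔV = Q × t = 14080 m³/d × 13500 d = 1.902 × 10^8 m³
Δh = ΔV / (Sy × A) = 1.902 × 10^8 / (0.094 × 2.9 × 10^8) = 6.977 m

Δh ≈ 6.98 m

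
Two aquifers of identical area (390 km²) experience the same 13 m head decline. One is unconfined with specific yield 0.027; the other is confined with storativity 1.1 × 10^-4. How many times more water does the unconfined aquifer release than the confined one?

A = 390 km² = 3.9 × 10^8 m²
Unconfined: ΔV_u = Sy × A × Δh = 0.027 × 3.9 × 10^8 × 13 = 1.369 × 10^8 m³
Confined: ΔV_c = S × A × Δh = 1.1 × 10^-4 × 3.9 × 10^8 × 13 = 5.577 × 10^5 m³
Ratio = ΔV_u / ΔV_c = Sy / S = 0.027 / 1.1 × 10^-4 = 245.5

ΔV_u / ΔV_c ≈ 245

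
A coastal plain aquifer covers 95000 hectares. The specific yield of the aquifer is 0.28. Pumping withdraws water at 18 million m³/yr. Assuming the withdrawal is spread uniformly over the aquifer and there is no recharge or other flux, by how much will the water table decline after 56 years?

A = 95000 hectares = 9.5 × 10^8 m²
Q = 18 million m³/yr = 49320 m³/d
t = 56 years = 20440 d
ΔV = Q × t = 49320 m³/d × 20440 d = 1.008 × 10^9 m³
Δh = ΔV / (Sy × A) = 1.008 × 10^9 / (0.28 × 9.5 × 10^8) = 3.789 m

Δh ≈ 3.79 m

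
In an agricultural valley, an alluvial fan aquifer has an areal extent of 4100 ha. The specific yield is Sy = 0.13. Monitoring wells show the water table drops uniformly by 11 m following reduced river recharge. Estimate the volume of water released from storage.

ΔV ≈ 5.86 × 10^7 m³

A = 4100 ha = 4.1 × 10^7 m²
ΔV = Sy × A × Δh = 0.13 × 4.1 × 10^7 m² × 11 m = 5.863 × 10^7 m³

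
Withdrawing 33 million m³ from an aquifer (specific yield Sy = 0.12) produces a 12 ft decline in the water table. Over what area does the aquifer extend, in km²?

A ≈ 75.2 km²

Δh = 12 ft = 3.658 m
ΔV = 33 million m³ = 3.3 × 10^7 m³
A = ΔV / (Sy × Δh) = 3.3 × 10^7 / (0.12 × 3.658) = 7.519 × 10^7 m²
A = 7.519 × 10^7 m² = 75.19 km²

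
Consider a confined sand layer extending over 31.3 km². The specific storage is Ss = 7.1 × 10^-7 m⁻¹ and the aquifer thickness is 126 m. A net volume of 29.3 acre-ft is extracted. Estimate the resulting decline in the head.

Δh ≈ 12.9 m

S = Ss × b = 7.1 × 10^-7 m⁻¹ × 126 m = 8.946 × 10^-5
A = 31.3 km² = 3.13 × 10^7 m²
ΔV = 29.3 acre-ft = 36140 m³
Δh = ΔV / (S × A) = 36140 m³ / (8.946 × 10^-5 × 3.13 × 10^7 m²) = 12.91 m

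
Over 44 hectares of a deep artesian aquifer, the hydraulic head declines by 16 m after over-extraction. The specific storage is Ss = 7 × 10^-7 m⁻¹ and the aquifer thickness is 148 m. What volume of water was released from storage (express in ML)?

S = Ss × b = 7 × 10^-7 m⁻¹ × 148 m = 1.036 × 10^-4
A = 44 hectares = 4.4 × 10^5 m²
ΔV = S × A × Δh = 1.036 × 10^-4 × 4.4 × 10^5 m² × 16 m = 729.3 m³
ΔV = 729.3 m³ = 0.7293 ML

ΔV ≈ 0.729 ML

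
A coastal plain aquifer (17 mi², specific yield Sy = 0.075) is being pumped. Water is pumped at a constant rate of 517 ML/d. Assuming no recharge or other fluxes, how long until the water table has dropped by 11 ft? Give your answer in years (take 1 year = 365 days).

t ≈ 0.0587 years

A = 17 mi² = 4.403 × 10^7 m²
Δh = 11 ft = 3.353 m
ΔV = Sy × A × Δh = 0.075 × 4.403 × 10^7 × 3.353 = 1.107 × 10^7 m³
Q = 517 ML/d = 5.17 × 10^5 m³/d
t = ΔV / Q = 1.107 × 10^7 m³ / 5.17 × 10^5 m³/d = 21.42 d
t = 21.42 d ≈ 0.05867 years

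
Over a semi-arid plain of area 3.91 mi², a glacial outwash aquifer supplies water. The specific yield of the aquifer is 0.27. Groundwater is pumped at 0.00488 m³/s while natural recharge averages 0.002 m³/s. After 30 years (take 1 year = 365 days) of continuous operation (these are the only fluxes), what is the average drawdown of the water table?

A = 3.91 mi² = 1.013 × 10^7 m²
Net abstraction = 0.00488 − 0.002 = 0.00288 m³/s
Q_net = 0.00288 m³/s = 248.8 m³/d
t = 30 years = 10950 d
ΔV = Q × t = 248.8 m³/d × 10950 d = 2.725 × 10^6 m³
Δh = ΔV / (Sy × A) = 2.725 × 10^6 / (0.27 × 1.013 × 10^7) = 0.9965 m

Δh ≈ 0.997 m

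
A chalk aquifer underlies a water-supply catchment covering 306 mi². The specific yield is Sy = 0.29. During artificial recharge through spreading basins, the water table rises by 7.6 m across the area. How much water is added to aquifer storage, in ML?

A = 306 mi² = 7.925 × 10^8 m²
ΔV = Sy × A × Δh = 0.29 × 7.925 × 10^8 m² × 7.6 m = 1.747 × 10^9 m³
ΔV = 1.747 × 10^9 m³ = 1.747 × 10^6 ML

ΔV ≈ 1.75 × 10^6 ML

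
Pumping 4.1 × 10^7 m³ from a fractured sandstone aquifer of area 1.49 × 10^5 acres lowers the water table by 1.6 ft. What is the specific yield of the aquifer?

Sy ≈ 0.14

A = 1.49 × 10^5 acres = 6.03 × 10^8 m²
Δh = 1.6 ft = 0.4877 m
Sy = ΔV / (A × Δh) = 4.1 × 10^7 m³ / (6.03 × 10^8 m² × 0.4877 m) = 0.1394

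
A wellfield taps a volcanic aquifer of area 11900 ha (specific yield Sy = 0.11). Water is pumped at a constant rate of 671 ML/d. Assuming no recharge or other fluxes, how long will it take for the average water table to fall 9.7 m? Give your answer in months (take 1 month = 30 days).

t ≈ 6.31 months

A = 11900 ha = 1.19 × 10^8 m²
ΔV = Sy × A × Δh = 0.11 × 1.19 × 10^8 × 9.7 = 1.27 × 10^8 m³
Q = 671 ML/d = 6.71 × 10^5 m³/d
t = ΔV / Q = 1.27 × 10^8 m³ / 6.71 × 10^5 m³/d = 189.2 d
t = 189.2 d ≈ 6.308 months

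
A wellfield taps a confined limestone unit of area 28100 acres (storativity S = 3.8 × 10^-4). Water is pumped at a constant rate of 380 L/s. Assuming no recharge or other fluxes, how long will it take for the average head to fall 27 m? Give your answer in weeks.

A = 28100 acres = 1.137 × 10^8 m²
ΔV = S × A × Δh = 3.8 × 10^-4 × 1.137 × 10^8 × 27 = 1.167 × 10^6 m³
Q = 380 L/s = 32830 m³/d
t = ΔV / Q = 1.167 × 10^6 m³ / 32830 m³/d = 35.54 d
t = 35.54 d ≈ 5.077 weeks

t ≈ 5.08 weeks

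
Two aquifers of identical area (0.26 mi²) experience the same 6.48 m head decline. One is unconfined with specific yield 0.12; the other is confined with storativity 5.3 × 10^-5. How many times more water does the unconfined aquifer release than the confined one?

A = 0.26 mi² = 6.734 × 10^5 m²
Unconfined: ΔV_u = Sy × A × Δh = 0.12 × 6.734 × 10^5 × 6.48 = 5.236 × 10^5 m³
Confined: ΔV_c = S × A × Δh = 5.3 × 10^-5 × 6.734 × 10^5 × 6.48 = 231.3 m³
Ratio = ΔV_u / ΔV_c = Sy / S = 0.12 / 5.3 × 10^-5 = 2264

ΔV_u / ΔV_c ≈ 2260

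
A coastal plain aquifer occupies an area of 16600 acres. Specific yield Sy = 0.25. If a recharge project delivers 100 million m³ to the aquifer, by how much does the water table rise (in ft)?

A = 16600 acres = 6.718 × 10^7 m²
ΔV = 100 million m³ = 1 × 10^8 m³
Δh = ΔV / (Sy × A) = 1 × 10^8 m³ / (0.25 × 6.718 × 10^7 m²) = 5.954 m
Δh = 5.954 m = 19.54 ft

Δh ≈ 19.5 ft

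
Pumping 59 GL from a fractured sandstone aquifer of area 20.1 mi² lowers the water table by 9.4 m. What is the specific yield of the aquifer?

Sy ≈ 0.12

A = 20.1 mi² = 5.206 × 10^7 m²
ΔV = 59 GL = 5.9 × 10^7 m³
Sy = ΔV / (A × Δh) = 5.9 × 10^7 m³ / (5.206 × 10^7 m² × 9.4 m) = 0.1206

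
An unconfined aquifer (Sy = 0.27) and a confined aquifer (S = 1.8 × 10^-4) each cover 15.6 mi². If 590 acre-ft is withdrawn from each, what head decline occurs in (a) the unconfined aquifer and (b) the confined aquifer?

A = 15.6 mi² = 4.04 × 10^7 m²
ΔV = 590 acre-ft = 7.278 × 10^5 m³
Unconfined: Δh_u = ΔV/(Sy·A) = 7.278 × 10^5/(0.27 × 4.04 × 10^7) = 0.06671 m
Confined: Δh_c = ΔV/(S·A) = 7.278 × 10^5/(1.8 × 10^-4 × 4.04 × 10^7) = 100.1 m

Δh_u ≈ 0.0667 m; Δh_c ≈ 100 m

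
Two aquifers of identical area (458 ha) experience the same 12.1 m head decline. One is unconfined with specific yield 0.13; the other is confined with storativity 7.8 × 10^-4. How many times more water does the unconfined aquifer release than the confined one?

A = 458 ha = 4.58 × 10^6 m²
Unconfined: ΔV_u = Sy × A × Δh = 0.13 × 4.58 × 10^6 × 12.1 = 7.204 × 10^6 m³
Confined: ΔV_c = S × A × Δh = 7.8 × 10^-4 × 4.58 × 10^6 × 12.1 = 43230 m³
Ratio = ΔV_u / ΔV_c = Sy / S = 0.13 / 7.8 × 10^-4 = 166.7

ΔV_u / ΔV_c ≈ 167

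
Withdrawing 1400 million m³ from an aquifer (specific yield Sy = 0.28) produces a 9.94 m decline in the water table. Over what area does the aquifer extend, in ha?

A ≈ 50300 ha

ΔV = 1400 million m³ = 1.4 × 10^9 m³
A = ΔV / (Sy × Δh) = 1.4 × 10^9 / (0.28 × 9.94) = 5.03 × 10^8 m²
A = 5.03 × 10^8 m² = 50300 ha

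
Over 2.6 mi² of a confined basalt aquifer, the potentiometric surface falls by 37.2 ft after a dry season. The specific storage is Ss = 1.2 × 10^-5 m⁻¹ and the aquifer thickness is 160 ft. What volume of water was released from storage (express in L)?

b = 160 ft = 48.77 m
S = Ss × b = 1.2 × 10^-5 m⁻¹ × 48.77 m = 5.852 × 10^-4
A = 2.6 mi² = 6.734 × 10^6 m²
Δh = 37.2 ft = 11.34 m
ΔV = S × A × Δh = 5.852 × 10^-4 × 6.734 × 10^6 m² × 11.34 m = 44680 m³
ΔV = 44680 m³ = 4.468 × 10^7 L

ΔV ≈ 4.47 × 10^7 L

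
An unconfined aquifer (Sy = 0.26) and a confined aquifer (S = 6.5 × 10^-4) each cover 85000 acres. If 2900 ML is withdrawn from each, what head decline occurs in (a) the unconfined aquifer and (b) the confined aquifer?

A = 85000 acres = 3.44 × 10^8 m²
ΔV = 2900 ML = 2.9 × 10^6 m³
Unconfined: Δh_u = ΔV/(Sy·A) = 2.9 × 10^6/(0.26 × 3.44 × 10^8) = 0.03243 m
Confined: Δh_c = ΔV/(S·A) = 2.9 × 10^6/(6.5 × 10^-4 × 3.44 × 10^8) = 12.97 m

Δh_u ≈ 0.0324 m; Δh_c ≈ 13 m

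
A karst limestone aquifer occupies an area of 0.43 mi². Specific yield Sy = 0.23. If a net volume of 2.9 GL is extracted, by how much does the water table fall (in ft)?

A = 0.43 mi² = 1.114 × 10^6 m²
ΔV = 2.9 GL = 2.9 × 10^6 m³
Δh = ΔV / (Sy × A) = 2.9 × 10^6 m³ / (0.23 × 1.114 × 10^6 m²) = 11.32 m
Δh = 11.32 m = 37.14 ft

Δh ≈ 37.1 ft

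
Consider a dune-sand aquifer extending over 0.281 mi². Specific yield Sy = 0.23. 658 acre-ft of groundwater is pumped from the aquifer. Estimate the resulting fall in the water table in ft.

Δh ≈ 15.9 ft

A = 0.281 mi² = 7.278 × 10^5 m²
ΔV = 658 acre-ft = 8.116 × 10^5 m³
Δh = ΔV / (Sy × A) = 8.116 × 10^5 m³ / (0.23 × 7.278 × 10^5 m²) = 4.849 m
Δh = 4.849 m = 15.91 ft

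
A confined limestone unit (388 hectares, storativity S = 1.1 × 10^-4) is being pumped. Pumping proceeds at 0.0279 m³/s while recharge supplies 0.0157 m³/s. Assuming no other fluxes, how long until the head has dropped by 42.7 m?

A = 388 hectares = 3.88 × 10^6 m²
ΔV = S × A × Δh = 1.1 × 10^-4 × 3.88 × 10^6 × 42.7 = 18220 m³
Net withdrawal = 0.0279 − 0.0157 = 0.0122 m³/s = 1054 m³/d
t = ΔV / Q = 18220 m³ / 1054 m³/d = 17.29 d

t ≈ 17.3 days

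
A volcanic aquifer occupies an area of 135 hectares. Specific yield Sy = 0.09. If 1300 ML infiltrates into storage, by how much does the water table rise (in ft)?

A = 135 hectares = 1.35 × 10^6 m²
ΔV = 1300 ML = 1.3 × 10^6 m³
Δh = ΔV / (Sy × A) = 1.3 × 10^6 m³ / (0.09 × 1.35 × 10^6 m²) = 10.7 m
Δh = 10.7 m = 35.1 ft

Δh ≈ 35.1 ft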